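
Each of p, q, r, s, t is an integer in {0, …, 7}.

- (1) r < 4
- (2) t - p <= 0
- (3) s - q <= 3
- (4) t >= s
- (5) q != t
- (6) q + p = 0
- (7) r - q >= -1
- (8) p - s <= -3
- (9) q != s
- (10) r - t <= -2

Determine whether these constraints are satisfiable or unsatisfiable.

Constraints 2, 3, 7, 8, and 10 give s − p ≥ 3, p − t ≥ 0, t − r ≥ 2, r − q ≥ -1, q − s ≥ -3.
Adding all 5 inequalities: the left sides telescope to 0, and the right sides sum to 3 + 0 + 2 + (-1) + (-3) = 1. So 0 ≥ 1, which is false.

Unsatisfiable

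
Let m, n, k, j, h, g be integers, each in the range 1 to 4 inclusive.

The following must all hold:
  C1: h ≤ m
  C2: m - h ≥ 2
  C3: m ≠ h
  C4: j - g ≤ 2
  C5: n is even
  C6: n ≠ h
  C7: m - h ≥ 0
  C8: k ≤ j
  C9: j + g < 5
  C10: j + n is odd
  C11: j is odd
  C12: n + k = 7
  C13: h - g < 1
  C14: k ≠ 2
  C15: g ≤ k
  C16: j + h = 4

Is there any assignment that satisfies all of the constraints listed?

One satisfying assignment is m = 4, n = 4, k = 3, j = 3, h = 1, g = 1.
For the less obvious constraints — constraint 2: m - h = 3; constraint 4: j - g = 2 — and the others hold by inspection.

Satisfiable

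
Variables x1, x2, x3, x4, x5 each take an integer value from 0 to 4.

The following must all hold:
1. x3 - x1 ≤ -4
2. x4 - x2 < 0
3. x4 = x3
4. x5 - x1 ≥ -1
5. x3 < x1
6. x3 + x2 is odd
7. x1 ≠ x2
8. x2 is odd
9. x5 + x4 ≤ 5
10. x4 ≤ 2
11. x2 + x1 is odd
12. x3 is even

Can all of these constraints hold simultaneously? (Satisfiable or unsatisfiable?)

Satisfiable

Setting (x1, x2, x3, x4, x5) = (4, 3, 0, 0, 4) satisfies everything: constraint 1: x3 - x1 = -4; constraint 2: x4 - x2 = -3; constraint 4: x5 - x1 = 0, and the others follow.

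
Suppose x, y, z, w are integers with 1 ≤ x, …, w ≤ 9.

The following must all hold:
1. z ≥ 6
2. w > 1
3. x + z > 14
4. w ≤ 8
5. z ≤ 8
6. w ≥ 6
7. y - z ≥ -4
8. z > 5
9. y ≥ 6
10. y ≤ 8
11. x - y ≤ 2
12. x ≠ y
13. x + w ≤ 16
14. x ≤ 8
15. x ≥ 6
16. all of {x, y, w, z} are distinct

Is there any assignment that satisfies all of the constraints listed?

Constraints 1, 4, 5, 6, 9, 10, 14, and 15 confine each of x, y, w, z to the 3 values {6, …, 8}.
Constraint 16 requires all 4 of them to be distinct, but only 3 values are available — impossible by the pigeonhole principle.

Unsatisfiable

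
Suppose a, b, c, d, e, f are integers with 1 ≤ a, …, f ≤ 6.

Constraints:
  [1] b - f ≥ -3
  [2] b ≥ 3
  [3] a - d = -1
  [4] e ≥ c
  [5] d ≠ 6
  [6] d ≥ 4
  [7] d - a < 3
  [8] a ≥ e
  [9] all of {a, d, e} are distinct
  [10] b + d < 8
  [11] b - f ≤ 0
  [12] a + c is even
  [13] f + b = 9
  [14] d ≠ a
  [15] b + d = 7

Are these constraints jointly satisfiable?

Satisfiable

One satisfying assignment is a = 3, b = 3, c = 1, d = 4, e = 2, f = 6.
For the less obvious constraints — constraint 1: b - f = -3; constraint 3: a - d = -1; constraint 7: d - a = 1 — and the others hold by inspection.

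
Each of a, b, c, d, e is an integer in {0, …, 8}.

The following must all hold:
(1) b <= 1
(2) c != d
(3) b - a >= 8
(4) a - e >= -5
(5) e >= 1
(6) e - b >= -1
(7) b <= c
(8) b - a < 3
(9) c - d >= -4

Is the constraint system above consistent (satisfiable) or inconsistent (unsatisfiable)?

Unsatisfiable

Constraints 3, 4, and 6 give a − e ≥ -5, e − b ≥ -1, b − a ≥ 8.
Adding all 3 inequalities: the left sides telescope to 0, and the right sides sum to (-5) + (-1) + 8 = 2. So 0 ≥ 2, which is false.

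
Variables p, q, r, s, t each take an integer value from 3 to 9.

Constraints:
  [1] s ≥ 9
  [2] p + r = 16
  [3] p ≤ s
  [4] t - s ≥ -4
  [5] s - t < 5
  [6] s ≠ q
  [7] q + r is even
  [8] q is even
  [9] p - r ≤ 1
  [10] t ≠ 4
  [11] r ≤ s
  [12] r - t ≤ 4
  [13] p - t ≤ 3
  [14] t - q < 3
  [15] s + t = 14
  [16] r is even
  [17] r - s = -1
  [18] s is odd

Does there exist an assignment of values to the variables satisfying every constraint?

Satisfiable

Try p = 8, q = 4, r = 8, s = 9, t = 5.
Check constraint 2: p + r = 16; constraint 4: t - s = -4. The remaining constraints are straightforward to verify.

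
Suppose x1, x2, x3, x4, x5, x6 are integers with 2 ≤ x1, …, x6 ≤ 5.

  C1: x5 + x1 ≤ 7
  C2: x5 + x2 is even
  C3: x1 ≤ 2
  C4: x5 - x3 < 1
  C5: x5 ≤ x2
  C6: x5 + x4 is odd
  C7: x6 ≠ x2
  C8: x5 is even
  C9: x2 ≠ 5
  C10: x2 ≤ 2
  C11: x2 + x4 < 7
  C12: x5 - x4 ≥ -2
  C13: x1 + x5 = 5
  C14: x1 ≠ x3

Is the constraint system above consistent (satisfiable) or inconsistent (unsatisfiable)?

Unsatisfiable

From constraint 3: x1 ≤ 2. From constraints 5 and 10: x5 ≤ x2 ≤ 2. Hence x1 + x5 ≤ 4. But constraint 13 requires x1 + x5 = 5, and 5 > 4. Contradiction.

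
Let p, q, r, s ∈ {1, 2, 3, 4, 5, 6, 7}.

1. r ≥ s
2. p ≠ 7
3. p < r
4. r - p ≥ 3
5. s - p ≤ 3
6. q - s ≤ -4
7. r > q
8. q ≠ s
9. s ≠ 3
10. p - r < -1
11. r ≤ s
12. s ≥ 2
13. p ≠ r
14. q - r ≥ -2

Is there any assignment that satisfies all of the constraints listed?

Unsatisfiable

Constraints 4, 5, 6, and 14 give r − p ≥ 3, p − s ≥ -3, s − q ≥ 4, q − r ≥ -2.
Adding all 4 inequalities: the left sides telescope to 0, and the right sides sum to 3 + (-3) + 4 + (-2) = 2. So 0 ≥ 2, which is false.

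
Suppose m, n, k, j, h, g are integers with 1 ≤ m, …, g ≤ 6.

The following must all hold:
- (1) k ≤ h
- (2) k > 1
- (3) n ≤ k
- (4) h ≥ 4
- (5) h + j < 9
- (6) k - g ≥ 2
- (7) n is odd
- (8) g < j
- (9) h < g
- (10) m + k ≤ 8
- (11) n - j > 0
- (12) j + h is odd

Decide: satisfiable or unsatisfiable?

Unsatisfiable

Constraints 1, 3, 8, 9, and 11 give g < j, j < n, n ≤ k, k ≤ h, h < g. Chaining: g < j < n ≤ k ≤ h < g, which forces g < g — impossible.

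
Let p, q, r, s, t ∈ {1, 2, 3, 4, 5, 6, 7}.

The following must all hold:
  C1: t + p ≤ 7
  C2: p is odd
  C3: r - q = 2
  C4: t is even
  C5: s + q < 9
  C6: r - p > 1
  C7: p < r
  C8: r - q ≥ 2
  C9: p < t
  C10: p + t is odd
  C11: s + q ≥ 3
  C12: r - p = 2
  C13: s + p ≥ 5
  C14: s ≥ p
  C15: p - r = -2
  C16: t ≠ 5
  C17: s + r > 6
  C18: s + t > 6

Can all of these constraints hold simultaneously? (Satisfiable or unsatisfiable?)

Satisfiable

Setting (p, q, r, s, t) = (3, 3, 5, 3, 4) satisfies everything: constraint 1: t + p = 7; constraint 3: r - q = 2; constraint 5: s + q = 6, and the others follow.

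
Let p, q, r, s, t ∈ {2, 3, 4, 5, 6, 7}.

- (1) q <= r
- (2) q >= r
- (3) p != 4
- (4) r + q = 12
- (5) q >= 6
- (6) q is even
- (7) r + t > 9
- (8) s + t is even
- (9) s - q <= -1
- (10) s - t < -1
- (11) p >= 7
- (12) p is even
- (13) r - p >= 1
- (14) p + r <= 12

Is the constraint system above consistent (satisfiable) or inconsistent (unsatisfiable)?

From constraint 11: p ≥ 7. From constraints 1 and 5: r ≥ q ≥ 6. Hence p + r ≥ 13. But constraint 14 requires p + r ≤ 12, and 12 < 13. Contradiction.

Unsatisfiable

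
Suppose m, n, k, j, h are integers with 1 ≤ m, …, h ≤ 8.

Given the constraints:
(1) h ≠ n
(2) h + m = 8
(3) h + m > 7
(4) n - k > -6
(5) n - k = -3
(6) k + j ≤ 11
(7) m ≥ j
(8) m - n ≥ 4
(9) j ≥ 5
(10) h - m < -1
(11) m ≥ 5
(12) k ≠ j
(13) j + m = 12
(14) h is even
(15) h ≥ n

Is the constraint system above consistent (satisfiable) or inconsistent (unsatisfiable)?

Satisfiable

Take m = 6, n = 1, k = 4, j = 6, h = 2. Then constraint 2: h + m = 8; constraint 3: h + m = 8; constraint 4: n - k = -3, and every other listed constraint is also met.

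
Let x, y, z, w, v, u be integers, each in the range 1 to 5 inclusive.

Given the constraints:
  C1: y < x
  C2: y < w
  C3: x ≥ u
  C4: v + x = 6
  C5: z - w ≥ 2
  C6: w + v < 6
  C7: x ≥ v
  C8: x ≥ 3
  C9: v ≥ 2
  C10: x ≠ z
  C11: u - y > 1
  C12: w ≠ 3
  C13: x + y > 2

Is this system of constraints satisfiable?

One satisfying assignment is x = 3, y = 1, z = 4, w = 2, v = 3, u = 3.
For the less obvious constraints — constraint 4: v + x = 6; constraint 5: z - w = 2; constraint 6: w + v = 5 — and the others hold by inspection.

Satisfiable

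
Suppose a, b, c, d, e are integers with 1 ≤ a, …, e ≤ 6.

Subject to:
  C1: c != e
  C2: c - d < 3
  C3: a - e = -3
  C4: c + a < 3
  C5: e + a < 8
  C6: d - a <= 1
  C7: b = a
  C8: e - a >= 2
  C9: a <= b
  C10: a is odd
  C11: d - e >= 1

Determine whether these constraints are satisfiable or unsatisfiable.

Unsatisfiable

Constraints 6, 8, and 11 give e − a ≥ 2, a − d ≥ -1, d − e ≥ 1.
Adding all 3 inequalities: the left sides telescope to 0, and the right sides sum to 2 + (-1) + 1 = 2. So 0 ≥ 2, which is false.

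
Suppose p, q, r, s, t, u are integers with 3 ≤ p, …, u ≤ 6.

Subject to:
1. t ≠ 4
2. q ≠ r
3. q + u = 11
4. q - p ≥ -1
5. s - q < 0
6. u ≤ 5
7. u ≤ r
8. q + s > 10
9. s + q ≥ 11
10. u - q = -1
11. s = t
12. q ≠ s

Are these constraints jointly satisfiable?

Satisfiable

Try p = 5, q = 6, r = 5, s = 5, t = 5, u = 5.
Check constraint 3: q + u = 11; constraint 4: q - p = 1. The remaining constraints are straightforward to verify.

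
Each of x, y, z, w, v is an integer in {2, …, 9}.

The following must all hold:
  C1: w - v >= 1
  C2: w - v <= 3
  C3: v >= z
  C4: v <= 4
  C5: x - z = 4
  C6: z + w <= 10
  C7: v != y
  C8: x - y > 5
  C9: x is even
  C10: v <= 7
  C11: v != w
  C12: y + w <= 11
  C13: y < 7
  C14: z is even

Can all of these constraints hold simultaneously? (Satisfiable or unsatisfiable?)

The assignment x = 8, y = 2, z = 4, w = 6, v = 4 works:
  constraint 1 holds since w - v = 2.
  constraint 2 holds since w - v = 2.
The rest check out directly.

Satisfiable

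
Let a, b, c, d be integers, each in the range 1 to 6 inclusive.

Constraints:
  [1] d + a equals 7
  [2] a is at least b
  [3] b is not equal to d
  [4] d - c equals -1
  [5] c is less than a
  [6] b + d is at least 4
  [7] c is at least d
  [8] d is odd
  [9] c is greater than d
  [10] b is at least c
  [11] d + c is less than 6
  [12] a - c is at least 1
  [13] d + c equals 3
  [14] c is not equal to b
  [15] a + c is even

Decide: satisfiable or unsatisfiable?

Setting (a, b, c, d) = (6, 6, 2, 1) satisfies everything: constraint 1: d + a = 7; constraint 4: d - c = -1, and the others follow.

Satisfiable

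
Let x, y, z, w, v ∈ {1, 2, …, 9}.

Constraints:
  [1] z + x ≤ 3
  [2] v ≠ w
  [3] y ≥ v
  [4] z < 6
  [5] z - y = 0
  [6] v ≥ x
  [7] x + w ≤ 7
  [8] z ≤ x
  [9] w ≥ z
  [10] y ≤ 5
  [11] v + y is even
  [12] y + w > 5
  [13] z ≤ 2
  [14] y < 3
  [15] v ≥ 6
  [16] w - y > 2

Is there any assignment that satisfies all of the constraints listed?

Unsatisfiable

From constraints 3 and 15: y ≥ v and v ≥ 6, so y ≥ 6. From constraint 14: y ≤ 2. But 2 < 6, so no value of y works.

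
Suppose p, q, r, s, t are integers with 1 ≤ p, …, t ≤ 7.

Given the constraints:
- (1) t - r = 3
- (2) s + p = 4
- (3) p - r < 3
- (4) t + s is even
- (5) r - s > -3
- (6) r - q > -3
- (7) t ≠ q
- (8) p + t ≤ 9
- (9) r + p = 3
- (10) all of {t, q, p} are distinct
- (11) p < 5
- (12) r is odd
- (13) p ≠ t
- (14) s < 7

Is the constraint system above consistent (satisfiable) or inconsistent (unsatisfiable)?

Try p = 2, q = 3, r = 1, s = 2, t = 4.
Check constraint 1: t - r = 3; constraint 2: s + p = 4. The remaining constraints are straightforward to verify.

Satisfiable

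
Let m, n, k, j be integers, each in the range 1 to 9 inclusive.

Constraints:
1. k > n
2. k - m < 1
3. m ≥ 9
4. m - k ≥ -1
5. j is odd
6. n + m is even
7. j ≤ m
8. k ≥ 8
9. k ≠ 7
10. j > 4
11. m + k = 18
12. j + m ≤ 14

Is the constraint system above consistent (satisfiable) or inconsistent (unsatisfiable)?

Satisfiable

Take m = 9, n = 1, k = 9, j = 5. Then constraint 2: k - m = 0; constraint 4: m - k = 0; constraint 11: m + k = 18, and every other listed constraint is also met.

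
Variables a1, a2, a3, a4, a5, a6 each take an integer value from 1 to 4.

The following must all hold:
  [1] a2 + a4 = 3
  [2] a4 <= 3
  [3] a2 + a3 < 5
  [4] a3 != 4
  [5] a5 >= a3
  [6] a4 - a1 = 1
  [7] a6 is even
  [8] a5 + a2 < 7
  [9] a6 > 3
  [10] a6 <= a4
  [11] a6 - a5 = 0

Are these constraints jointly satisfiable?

From constraint 9: a6 ≥ 4. From constraints 2 and 10: a6 ≤ a4 and a4 ≤ 3, so a6 ≤ 3. But 3 < 4, so no value of a6 works.

Unsatisfiable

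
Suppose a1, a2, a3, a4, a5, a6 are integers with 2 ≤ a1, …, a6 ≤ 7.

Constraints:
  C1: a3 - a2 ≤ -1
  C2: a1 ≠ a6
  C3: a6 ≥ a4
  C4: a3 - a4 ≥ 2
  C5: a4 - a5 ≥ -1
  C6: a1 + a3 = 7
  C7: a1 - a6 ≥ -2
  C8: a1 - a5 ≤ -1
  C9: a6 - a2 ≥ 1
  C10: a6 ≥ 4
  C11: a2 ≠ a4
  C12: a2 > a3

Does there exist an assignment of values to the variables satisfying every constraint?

Unsatisfiable

Constraints 1, 4, 5, 7, 8, and 9 give a1 − a6 ≥ -2, a6 − a2 ≥ 1, a2 − a3 ≥ 1, a3 − a4 ≥ 2, a4 − a5 ≥ -1, a5 − a1 ≥ 1.
Adding all 6 inequalities: the left sides telescope to 0, and the right sides sum to (-2) + 1 + 1 + 2 + (-1) + 1 = 2. So 0 ≥ 2, which is false.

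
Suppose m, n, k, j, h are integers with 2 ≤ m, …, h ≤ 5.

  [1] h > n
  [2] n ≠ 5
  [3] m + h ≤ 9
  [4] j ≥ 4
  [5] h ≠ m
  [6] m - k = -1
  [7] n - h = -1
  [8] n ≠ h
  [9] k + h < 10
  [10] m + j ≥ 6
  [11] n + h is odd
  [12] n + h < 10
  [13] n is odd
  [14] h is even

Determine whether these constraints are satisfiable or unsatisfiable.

Take m = 3, n = 3, k = 4, j = 4, h = 4. Then constraint 3: m + h = 7; constraint 6: m - k = -1; constraint 7: n - h = -1, and every other listed constraint is also met.

Satisfiable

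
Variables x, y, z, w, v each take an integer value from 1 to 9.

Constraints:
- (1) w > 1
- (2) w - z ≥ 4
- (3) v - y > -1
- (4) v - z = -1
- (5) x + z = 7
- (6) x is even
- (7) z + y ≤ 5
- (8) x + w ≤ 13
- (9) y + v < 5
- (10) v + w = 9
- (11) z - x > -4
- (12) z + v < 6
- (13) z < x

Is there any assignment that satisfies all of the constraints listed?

Satisfiable

The assignment x = 4, y = 1, z = 3, w = 7, v = 2 works:
  constraint 2 holds since w - z = 4.
  constraint 3 holds since v - y = 1.
The rest check out directly.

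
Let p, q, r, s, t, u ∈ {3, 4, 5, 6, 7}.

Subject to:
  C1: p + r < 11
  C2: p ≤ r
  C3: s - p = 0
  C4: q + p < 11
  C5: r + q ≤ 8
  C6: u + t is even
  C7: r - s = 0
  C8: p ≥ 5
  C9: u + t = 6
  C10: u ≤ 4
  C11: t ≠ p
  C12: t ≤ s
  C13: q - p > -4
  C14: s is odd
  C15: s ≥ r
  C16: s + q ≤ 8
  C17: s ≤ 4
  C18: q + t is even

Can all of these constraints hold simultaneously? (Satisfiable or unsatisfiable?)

From constraints 2 and 8: r ≥ p and p ≥ 5, so r ≥ 5. From constraints 15 and 17: r ≤ s and s ≤ 4, so r ≤ 4. But 4 < 5, so no value of r works.

Unsatisfiable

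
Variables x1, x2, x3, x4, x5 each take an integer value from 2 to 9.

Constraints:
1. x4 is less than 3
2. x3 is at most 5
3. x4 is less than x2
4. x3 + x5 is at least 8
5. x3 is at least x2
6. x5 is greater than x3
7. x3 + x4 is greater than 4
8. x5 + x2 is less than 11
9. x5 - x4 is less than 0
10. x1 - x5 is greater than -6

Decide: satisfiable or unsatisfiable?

Constraints 3, 5, 6, and 9 give x3 < x5, x5 < x4, x4 < x2, x2 ≤ x3. Chaining: x3 < x5 < x4 < x2 ≤ x3, which forces x3 < x3 — impossible.

Unsatisfiable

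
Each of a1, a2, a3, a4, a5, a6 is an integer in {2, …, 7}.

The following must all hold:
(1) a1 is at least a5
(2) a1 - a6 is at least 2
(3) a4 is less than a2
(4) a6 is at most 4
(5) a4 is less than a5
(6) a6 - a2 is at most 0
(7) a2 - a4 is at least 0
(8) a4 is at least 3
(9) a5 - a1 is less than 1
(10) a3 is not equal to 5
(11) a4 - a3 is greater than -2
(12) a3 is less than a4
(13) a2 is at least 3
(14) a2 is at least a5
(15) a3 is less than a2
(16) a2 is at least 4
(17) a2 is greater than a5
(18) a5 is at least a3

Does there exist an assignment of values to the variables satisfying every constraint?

Try a1 = 6, a2 = 5, a3 = 2, a4 = 3, a5 = 4, a6 = 4.
Check constraint 2: a1 - a6 = 2; constraint 6: a6 - a2 = -1. The remaining constraints are straightforward to verify.

Satisfiable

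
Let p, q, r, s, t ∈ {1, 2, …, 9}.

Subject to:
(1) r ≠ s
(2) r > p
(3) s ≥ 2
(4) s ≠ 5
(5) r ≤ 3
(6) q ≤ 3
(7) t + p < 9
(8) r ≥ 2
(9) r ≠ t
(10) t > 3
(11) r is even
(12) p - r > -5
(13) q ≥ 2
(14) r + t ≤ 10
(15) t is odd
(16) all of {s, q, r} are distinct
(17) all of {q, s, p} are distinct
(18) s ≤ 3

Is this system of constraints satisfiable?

Unsatisfiable

Constraints 3, 5, 6, 8, 13, and 18 confine each of s, q, r to the 2 values {2, 3}.
Constraint 16 requires all 3 of them to be distinct, but only 2 values are available — impossible by the pigeonhole principle.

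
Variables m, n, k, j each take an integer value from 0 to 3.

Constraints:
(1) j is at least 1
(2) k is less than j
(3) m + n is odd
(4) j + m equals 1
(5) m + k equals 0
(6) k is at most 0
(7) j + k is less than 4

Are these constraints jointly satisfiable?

One satisfying assignment is m = 0, n = 1, k = 0, j = 1.
For the less obvious constraints — constraint 4: j + m = 1; constraint 5: m + k = 0; constraint 7: j + k = 1 — and the others hold by inspection.

Satisfiable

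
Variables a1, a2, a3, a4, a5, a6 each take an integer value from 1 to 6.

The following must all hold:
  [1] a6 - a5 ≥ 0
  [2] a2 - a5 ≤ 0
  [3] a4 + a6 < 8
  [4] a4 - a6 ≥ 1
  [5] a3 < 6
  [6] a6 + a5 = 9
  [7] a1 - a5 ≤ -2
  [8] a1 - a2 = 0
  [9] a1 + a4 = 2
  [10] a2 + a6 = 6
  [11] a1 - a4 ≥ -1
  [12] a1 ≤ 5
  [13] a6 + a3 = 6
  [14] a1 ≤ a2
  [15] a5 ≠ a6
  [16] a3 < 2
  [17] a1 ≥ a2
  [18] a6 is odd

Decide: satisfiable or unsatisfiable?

Unsatisfiable

Constraints 1, 4, 7, and 11 give a5 − a1 ≥ 2, a1 − a4 ≥ -1, a4 − a6 ≥ 1, a6 − a5 ≥ 0.
Adding all 4 inequalities: the left sides telescope to 0, and the right sides sum to 2 + (-1) + 1 + 0 = 2. So 0 ≥ 2, which is false.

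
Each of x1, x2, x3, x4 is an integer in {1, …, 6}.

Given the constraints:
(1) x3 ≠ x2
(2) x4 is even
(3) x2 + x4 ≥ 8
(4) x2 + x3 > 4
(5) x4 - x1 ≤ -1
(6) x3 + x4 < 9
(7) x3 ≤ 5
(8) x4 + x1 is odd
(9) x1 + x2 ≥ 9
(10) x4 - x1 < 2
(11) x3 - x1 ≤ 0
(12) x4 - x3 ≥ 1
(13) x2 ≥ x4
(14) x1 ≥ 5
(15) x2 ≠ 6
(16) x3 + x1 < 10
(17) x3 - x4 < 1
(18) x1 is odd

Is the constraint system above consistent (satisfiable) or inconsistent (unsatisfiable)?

Setting (x1, x2, x3, x4) = (5, 4, 2, 4) satisfies everything: constraint 3: x2 + x4 = 8; constraint 4: x2 + x3 = 6, and the others follow.

Satisfiable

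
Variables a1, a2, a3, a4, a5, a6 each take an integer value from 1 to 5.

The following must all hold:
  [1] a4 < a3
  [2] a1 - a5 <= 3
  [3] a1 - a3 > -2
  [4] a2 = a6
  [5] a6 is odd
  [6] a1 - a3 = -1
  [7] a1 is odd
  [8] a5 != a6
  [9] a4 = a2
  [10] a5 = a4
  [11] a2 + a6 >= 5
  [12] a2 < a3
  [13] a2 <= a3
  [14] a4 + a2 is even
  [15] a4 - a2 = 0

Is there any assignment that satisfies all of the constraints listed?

From constraints 4, 9, and 10, a5 = a4 = a2 = a6, so a5 = a6. But constraint 8 says a5 ≠ a6. Contradiction.

Unsatisfiable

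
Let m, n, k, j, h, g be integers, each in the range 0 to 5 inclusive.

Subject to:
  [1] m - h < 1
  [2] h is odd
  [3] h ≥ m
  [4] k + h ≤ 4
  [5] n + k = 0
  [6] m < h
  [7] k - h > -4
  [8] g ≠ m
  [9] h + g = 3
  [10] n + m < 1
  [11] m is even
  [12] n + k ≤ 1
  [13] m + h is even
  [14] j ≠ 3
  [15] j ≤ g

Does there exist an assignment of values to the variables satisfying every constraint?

Unsatisfiable

Constraint 11 makes m even and constraint 2 makes h odd, so m + h must be odd. Constraint 13 says m + h is even — contradiction.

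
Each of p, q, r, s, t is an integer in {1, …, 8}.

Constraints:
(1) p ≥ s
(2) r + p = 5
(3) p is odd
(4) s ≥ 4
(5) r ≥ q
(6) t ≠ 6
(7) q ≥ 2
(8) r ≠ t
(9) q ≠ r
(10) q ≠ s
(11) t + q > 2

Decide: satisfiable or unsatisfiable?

Unsatisfiable

From constraints 5 and 7: r ≥ q ≥ 2. From constraints 1 and 4: p ≥ s ≥ 4. Hence r + p ≥ 6. But constraint 2 requires r + p = 5, and 5 < 6. Contradiction.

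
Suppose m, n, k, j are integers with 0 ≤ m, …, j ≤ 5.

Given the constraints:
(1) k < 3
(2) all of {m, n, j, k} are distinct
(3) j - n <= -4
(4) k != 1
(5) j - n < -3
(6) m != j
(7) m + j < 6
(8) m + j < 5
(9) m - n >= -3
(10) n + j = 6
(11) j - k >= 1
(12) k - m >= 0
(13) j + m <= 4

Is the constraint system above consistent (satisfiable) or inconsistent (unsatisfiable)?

Constraints 3, 9, 11, and 12 give m − n ≥ -3, n − j ≥ 4, j − k ≥ 1, k − m ≥ 0.
Adding all 4 inequalities: the left sides telescope to 0, and the right sides sum to (-3) + 4 + 1 + 0 = 2. So 0 ≥ 2, which is false.

Unsatisfiable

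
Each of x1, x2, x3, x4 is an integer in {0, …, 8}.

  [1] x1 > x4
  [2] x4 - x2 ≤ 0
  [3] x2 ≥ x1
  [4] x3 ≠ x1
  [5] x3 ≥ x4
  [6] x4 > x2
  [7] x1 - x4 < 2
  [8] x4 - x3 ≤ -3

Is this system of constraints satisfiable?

Constraints 1, 3, and 6 give x1 ≤ x2, x2 < x4, x4 < x1. Chaining: x1 ≤ x2 < x4 < x1, which forces x1 < x1 — impossible.

Unsatisfiable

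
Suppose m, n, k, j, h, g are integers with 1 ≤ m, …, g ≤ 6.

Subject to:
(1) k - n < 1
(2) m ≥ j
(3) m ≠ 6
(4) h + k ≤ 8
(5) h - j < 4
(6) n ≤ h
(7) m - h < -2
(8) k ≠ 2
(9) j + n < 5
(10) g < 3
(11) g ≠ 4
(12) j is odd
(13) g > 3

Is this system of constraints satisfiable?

Unsatisfiable

From constraint 13: g ≥ 4. From constraint 10: g ≤ 2. But 2 < 4, so no value of g works.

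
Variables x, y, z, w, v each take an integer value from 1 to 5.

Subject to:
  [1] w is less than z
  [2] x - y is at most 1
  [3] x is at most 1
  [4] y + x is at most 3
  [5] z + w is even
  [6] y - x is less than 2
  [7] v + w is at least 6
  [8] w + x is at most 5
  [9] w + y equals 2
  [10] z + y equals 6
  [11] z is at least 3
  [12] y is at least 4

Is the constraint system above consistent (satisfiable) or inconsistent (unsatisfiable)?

From constraint 11: z ≥ 3. From constraint 12: y ≥ 4. Hence z + y ≥ 7. But constraint 10 requires z + y = 6, and 6 < 7. Contradiction.

Unsatisfiable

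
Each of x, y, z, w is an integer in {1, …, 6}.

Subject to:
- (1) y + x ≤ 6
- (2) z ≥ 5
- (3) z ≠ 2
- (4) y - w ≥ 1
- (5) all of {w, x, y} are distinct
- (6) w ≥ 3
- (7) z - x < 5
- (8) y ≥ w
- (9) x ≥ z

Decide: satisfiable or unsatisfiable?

From constraints 6 and 8: y ≥ w ≥ 3. From constraints 2 and 9: x ≥ z ≥ 5. Hence y + x ≥ 8. But constraint 1 requires y + x ≤ 6, and 6 < 8. Contradiction.

Unsatisfiable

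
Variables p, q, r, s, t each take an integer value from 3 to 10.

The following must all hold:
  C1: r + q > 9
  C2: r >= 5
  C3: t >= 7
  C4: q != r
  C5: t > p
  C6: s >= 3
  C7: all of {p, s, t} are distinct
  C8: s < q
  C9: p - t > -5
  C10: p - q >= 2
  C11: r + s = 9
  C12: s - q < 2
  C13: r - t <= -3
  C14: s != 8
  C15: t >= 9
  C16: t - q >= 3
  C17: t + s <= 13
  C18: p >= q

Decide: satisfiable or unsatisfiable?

The assignment p = 7, q = 4, r = 6, s = 3, t = 10 works:
  constraint 1 holds since r + q = 10.
  constraint 9 holds since p - t = -3.
  constraint 10 holds since p - q = 3.
The rest check out directly.

Satisfiable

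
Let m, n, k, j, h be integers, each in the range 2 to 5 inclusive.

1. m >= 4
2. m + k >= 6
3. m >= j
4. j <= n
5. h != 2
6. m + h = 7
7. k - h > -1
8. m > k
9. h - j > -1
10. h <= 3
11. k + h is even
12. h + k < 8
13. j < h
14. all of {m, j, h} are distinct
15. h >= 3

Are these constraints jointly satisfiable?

Try m = 4, n = 2, k = 3, j = 2, h = 3.
Check constraint 2: m + k = 7; constraint 6: m + h = 7. The remaining constraints are straightforward to verify.

Satisfiable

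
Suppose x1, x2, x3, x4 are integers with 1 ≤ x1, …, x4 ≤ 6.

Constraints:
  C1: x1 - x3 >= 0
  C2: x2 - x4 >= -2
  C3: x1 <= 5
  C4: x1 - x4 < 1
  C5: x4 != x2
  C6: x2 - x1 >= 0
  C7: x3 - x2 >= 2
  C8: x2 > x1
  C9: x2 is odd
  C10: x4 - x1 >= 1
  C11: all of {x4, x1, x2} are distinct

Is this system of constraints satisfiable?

Unsatisfiable

Constraints 1, 2, 7, and 10 give x4 − x1 ≥ 1, x1 − x3 ≥ 0, x3 − x2 ≥ 2, x2 − x4 ≥ -2.
Adding all 4 inequalities: the left sides telescope to 0, and the right sides sum to 1 + 0 + 2 + (-2) = 1. So 0 ≥ 1, which is false.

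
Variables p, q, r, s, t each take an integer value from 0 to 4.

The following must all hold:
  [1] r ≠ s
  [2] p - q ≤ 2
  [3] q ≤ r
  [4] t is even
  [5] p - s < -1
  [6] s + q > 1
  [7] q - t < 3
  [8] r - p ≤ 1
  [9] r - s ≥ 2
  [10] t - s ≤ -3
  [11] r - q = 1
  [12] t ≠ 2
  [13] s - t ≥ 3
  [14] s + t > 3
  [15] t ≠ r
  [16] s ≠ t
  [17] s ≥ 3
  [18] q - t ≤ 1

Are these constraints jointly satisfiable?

Constraints 2, 8, 9, 13, and 18 give t − q ≥ -1, q − p ≥ -2, p − r ≥ -1, r − s ≥ 2, s − t ≥ 3.
Adding all 5 inequalities: the left sides telescope to 0, and the right sides sum to (-1) + (-2) + (-1) + 2 + 3 = 1. So 0 ≥ 1, which is false.

Unsatisfiable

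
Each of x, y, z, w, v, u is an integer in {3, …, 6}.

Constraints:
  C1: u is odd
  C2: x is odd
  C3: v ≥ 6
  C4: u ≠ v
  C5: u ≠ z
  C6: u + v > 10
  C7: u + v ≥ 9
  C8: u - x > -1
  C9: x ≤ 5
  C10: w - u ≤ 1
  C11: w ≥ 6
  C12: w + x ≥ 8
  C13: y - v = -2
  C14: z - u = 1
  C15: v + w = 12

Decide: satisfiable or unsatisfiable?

Satisfiable

Try x = 3, y = 4, z = 6, w = 6, v = 6, u = 5.
Check constraint 6: u + v = 11; constraint 7: u + v = 11; constraint 8: u - x = 2. The remaining constraints are straightforward to verify.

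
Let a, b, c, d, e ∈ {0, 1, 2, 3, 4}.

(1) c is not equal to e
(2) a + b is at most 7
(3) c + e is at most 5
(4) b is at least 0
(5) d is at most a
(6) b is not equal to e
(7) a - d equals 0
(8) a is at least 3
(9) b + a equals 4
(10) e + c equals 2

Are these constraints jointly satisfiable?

Setting (a, b, c, d, e) = (4, 0, 0, 4, 2) satisfies everything: constraint 2: a + b = 4; constraint 3: c + e = 2; constraint 7: a - d = 0, and the others follow.

Satisfiable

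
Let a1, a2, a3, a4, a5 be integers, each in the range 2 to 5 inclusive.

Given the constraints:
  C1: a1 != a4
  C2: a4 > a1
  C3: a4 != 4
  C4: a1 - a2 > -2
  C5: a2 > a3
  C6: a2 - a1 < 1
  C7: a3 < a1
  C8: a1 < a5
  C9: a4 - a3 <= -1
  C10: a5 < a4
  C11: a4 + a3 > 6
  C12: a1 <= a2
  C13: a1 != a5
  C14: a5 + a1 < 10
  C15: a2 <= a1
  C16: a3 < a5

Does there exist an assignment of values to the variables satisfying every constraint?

Unsatisfiable

Constraints 5, 8, 9, 10, and 15 give a4 < a3, a3 < a2, a2 ≤ a1, a1 < a5, a5 < a4. Chaining: a4 < a3 < a2 ≤ a1 < a5 < a4, which forces a4 < a4 — impossible.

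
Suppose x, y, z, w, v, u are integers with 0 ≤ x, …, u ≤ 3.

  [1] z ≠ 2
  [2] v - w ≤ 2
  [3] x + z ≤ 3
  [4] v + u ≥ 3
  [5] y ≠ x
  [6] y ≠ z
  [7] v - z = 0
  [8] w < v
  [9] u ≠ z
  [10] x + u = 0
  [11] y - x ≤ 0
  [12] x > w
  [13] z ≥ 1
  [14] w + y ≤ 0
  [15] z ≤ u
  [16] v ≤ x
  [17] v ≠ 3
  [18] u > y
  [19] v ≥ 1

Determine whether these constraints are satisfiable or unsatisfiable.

Unsatisfiable

From constraints 16 and 19: x ≥ v ≥ 1. From constraints 13 and 15: u ≥ z ≥ 1. Hence x + u ≥ 2. But constraint 10 requires x + u = 0, and 0 < 2. Contradiction.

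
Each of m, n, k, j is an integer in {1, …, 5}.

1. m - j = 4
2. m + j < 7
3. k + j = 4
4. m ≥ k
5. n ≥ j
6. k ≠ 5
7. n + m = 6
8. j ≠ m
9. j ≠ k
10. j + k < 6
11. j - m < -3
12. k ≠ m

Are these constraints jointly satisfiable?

Satisfiable

Take m = 5, n = 1, k = 3, j = 1. Then constraint 1: m - j = 4; constraint 2: m + j = 6, and every other listed constraint is also met.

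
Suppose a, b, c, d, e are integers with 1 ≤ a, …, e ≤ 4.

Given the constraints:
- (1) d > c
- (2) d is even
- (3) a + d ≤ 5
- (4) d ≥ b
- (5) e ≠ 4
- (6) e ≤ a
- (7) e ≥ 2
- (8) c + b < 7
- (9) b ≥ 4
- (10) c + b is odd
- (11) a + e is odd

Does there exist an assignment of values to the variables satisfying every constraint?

From constraints 6 and 7: a ≥ e ≥ 2. From constraints 4 and 9: d ≥ b ≥ 4. Hence a + d ≥ 6. But constraint 3 requires a + d ≤ 5, and 5 < 6. Contradiction.

Unsatisfiable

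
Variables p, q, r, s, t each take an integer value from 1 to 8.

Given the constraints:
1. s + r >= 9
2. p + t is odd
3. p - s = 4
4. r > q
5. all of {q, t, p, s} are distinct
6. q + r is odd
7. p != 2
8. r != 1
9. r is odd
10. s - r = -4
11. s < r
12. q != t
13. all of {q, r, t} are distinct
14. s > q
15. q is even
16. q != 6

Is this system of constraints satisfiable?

Try p = 7, q = 2, r = 7, s = 3, t = 4.
Check constraint 1: s + r = 10; constraint 3: p - s = 4; constraint 10: s - r = -4. The remaining constraints are straightforward to verify.

Satisfiable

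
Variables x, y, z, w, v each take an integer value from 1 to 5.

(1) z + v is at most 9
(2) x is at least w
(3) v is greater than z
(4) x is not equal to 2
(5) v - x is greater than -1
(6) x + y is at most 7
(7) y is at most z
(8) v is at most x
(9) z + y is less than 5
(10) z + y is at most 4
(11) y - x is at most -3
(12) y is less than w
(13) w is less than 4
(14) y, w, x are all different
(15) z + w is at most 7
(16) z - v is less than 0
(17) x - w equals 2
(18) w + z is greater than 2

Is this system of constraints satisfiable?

Satisfiable

Take x = 4, y = 1, z = 2, w = 2, v = 4. Then constraint 1: z + v = 6; constraint 5: v - x = 0, and every other listed constraint is also met.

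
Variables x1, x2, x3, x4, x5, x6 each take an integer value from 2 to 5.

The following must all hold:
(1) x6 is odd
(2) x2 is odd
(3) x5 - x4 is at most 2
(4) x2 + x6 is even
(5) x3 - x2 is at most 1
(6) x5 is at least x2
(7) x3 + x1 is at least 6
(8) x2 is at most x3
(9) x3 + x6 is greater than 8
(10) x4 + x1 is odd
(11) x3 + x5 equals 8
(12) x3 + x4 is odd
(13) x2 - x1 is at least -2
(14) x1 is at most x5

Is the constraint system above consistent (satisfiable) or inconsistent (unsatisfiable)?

Satisfiable

Take x1 = 2, x2 = 3, x3 = 4, x4 = 3, x5 = 4, x6 = 5. Then constraint 3: x5 - x4 = 1; constraint 5: x3 - x2 = 1; constraint 7: x3 + x1 = 6, and every other listed constraint is also met.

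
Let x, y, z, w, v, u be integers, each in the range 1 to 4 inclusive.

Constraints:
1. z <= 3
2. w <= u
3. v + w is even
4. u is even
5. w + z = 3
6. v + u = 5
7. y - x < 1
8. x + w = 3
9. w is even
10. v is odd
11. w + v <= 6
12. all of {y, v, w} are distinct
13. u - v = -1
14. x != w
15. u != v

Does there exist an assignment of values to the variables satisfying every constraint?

Constraint 10 makes v odd and constraint 9 makes w even, so v + w must be odd. Constraint 3 says v + w is even — contradiction.

Unsatisfiable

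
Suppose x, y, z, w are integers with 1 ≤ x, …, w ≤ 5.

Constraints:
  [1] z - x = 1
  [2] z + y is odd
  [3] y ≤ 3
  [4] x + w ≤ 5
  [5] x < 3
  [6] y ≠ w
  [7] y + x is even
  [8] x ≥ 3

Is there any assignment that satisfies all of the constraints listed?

From constraint 8: x ≥ 3. From constraint 5: x ≤ 2. But 2 < 3, so no value of x works.

Unsatisfiable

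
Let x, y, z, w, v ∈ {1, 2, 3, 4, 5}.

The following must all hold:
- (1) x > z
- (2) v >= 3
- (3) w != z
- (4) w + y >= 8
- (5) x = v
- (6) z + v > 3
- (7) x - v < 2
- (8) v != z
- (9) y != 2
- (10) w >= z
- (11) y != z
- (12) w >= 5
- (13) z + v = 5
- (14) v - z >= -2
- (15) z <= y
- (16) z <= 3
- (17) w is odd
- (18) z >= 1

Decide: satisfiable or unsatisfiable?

Satisfiable

The assignment x = 3, y = 3, z = 2, w = 5, v = 3 works:
  constraint 4 holds since w + y = 8.
  constraint 6 holds since z + v = 5.
The rest check out directly.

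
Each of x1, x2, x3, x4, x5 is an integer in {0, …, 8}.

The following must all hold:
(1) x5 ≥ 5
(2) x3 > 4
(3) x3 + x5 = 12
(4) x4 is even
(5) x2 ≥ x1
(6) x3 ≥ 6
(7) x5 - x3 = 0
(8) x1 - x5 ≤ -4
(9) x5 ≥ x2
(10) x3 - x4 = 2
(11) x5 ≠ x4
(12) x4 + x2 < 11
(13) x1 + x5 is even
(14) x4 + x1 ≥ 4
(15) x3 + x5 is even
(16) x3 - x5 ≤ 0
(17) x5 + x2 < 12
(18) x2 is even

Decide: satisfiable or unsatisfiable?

One satisfying assignment is x1 = 0, x2 = 4, x3 = 6, x4 = 4, x5 = 6.
For the less obvious constraints — constraint 3: x3 + x5 = 12; constraint 7: x5 - x3 = 0 — and the others hold by inspection.

Satisfiable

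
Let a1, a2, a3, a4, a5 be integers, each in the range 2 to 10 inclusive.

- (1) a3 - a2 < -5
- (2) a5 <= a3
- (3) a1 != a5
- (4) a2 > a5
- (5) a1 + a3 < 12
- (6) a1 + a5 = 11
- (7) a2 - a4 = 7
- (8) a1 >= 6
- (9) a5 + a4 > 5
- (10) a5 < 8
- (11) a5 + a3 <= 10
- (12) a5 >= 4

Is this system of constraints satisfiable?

Take a1 = 7, a2 = 10, a3 = 4, a4 = 3, a5 = 4. Then constraint 1: a3 - a2 = -6; constraint 5: a1 + a3 = 11, and every other listed constraint is also met.

Satisfiable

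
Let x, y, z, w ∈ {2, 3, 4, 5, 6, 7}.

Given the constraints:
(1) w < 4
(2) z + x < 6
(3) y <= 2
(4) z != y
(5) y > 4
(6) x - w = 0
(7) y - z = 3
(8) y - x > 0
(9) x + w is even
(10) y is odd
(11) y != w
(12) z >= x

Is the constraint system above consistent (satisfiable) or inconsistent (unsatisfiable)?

Unsatisfiable

From constraint 5: y ≥ 5. From constraint 3: y ≤ 2. But 2 < 5, so no value of y works.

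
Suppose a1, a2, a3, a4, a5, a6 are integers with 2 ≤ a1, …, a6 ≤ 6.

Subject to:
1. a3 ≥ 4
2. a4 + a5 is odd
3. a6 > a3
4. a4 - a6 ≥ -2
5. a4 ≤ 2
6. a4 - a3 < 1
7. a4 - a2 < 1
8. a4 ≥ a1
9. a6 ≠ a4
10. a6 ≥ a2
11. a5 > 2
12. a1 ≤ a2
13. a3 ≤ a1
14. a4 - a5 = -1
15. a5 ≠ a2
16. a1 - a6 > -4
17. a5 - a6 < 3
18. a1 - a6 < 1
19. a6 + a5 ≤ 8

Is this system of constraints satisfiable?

Unsatisfiable

From constraints 1 and 13: a1 ≥ a3 and a3 ≥ 4, so a1 ≥ 4. From constraints 5 and 8: a1 ≤ a4 and a4 ≤ 2, so a1 ≤ 2. But 2 < 4, so no value of a1 works.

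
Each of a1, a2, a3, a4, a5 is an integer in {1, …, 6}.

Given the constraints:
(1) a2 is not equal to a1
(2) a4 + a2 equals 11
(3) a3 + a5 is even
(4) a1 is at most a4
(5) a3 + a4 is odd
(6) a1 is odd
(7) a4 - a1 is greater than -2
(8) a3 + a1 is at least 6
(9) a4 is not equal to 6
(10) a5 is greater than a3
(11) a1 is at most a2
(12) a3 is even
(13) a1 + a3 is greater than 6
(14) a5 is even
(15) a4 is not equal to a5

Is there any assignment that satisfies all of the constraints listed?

Satisfiable

Setting (a1, a2, a3, a4, a5) = (5, 6, 4, 5, 6) satisfies everything: constraint 2: a4 + a2 = 11; constraint 7: a4 - a1 = 0; constraint 8: a3 + a1 = 9, and the others follow.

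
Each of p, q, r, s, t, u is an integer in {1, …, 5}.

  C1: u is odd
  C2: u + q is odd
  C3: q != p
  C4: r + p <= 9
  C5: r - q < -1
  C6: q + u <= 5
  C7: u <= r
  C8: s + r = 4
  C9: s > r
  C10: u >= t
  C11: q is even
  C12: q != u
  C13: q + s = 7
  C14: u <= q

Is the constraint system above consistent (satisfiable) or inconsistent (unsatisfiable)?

Take p = 5, q = 4, r = 1, s = 3, t = 1, u = 1. Then constraint 4: r + p = 6; constraint 5: r - q = -3, and every other listed constraint is also met.

Satisfiable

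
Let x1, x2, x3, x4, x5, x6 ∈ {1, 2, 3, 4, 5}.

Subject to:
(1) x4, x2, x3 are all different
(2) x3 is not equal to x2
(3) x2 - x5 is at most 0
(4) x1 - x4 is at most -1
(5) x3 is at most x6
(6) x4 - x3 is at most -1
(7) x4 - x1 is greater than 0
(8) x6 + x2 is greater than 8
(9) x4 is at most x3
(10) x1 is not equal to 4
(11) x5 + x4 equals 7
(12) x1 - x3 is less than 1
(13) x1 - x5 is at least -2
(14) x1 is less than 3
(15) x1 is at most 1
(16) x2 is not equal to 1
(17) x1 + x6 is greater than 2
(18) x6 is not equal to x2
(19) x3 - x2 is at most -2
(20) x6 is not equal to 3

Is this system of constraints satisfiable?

Unsatisfiable

Constraints 3, 4, 6, 13, and 19 give x2 − x3 ≥ 2, x3 − x4 ≥ 1, x4 − x1 ≥ 1, x1 − x5 ≥ -2, x5 − x2 ≥ 0.
Adding all 5 inequalities: the left sides telescope to 0, and the right sides sum to 2 + 1 + 1 + (-2) + 0 = 2. So 0 ≥ 2, which is false.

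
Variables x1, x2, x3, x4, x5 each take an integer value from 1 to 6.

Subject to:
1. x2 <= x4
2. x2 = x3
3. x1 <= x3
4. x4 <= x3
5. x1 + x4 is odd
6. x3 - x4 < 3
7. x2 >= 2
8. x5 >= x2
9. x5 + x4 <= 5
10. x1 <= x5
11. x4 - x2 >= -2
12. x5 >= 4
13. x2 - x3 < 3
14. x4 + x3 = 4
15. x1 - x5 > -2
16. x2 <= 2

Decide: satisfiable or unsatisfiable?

From constraint 12: x5 ≥ 4. From constraints 1 and 7: x4 ≥ x2 ≥ 2. Hence x5 + x4 ≥ 6. But constraint 9 requires x5 + x4 ≤ 5, and 5 < 6. Contradiction.

Unsatisfiable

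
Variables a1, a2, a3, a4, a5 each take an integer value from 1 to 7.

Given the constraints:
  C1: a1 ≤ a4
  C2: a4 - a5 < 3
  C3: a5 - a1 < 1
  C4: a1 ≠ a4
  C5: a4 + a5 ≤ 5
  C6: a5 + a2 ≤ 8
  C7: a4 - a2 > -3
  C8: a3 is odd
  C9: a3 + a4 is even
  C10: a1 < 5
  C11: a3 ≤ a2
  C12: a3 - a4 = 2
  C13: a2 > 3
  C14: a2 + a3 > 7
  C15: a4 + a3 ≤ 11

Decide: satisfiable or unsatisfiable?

Satisfiable

The assignment a1 = 2, a2 = 5, a3 = 5, a4 = 3, a5 = 1 works:
  constraint 2 holds since a4 - a5 = 2.
  constraint 3 holds since a5 - a1 = -1.
The rest check out directly.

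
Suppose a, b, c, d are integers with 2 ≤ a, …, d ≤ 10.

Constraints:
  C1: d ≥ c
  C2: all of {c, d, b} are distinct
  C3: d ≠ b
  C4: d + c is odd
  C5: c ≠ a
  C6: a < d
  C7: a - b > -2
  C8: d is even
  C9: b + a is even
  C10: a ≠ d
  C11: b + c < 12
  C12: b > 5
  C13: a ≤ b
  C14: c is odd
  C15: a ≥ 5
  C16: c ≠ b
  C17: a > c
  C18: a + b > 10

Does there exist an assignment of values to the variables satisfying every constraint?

The assignment a = 6, b = 6, c = 3, d = 10 works:
  constraint 7 holds since a - b = 0.
  constraint 11 holds since b + c = 9.
The rest check out directly.

Satisfiable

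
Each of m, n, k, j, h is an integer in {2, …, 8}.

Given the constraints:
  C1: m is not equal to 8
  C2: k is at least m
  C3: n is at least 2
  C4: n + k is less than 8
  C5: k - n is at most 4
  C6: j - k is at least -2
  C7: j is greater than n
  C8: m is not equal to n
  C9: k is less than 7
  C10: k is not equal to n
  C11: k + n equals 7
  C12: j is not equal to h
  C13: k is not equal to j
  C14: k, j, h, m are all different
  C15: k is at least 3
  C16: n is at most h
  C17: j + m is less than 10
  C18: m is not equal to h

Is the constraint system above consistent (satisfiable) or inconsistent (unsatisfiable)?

One satisfying assignment is m = 2, n = 3, k = 4, j = 5, h = 8.
For the less obvious constraints — constraint 4: n + k = 7; constraint 5: k - n = 1 — and the others hold by inspection.

Satisfiable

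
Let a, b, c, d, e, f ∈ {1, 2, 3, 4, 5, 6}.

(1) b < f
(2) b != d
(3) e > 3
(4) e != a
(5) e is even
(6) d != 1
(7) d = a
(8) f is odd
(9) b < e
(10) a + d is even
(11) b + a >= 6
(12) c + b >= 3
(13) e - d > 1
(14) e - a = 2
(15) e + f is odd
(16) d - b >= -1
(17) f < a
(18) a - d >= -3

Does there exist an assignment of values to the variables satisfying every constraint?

Try a = 4, b = 2, c = 4, d = 4, e = 6, f = 3.
Check constraint 11: b + a = 6; constraint 12: c + b = 6. The remaining constraints are straightforward to verify.

Satisfiable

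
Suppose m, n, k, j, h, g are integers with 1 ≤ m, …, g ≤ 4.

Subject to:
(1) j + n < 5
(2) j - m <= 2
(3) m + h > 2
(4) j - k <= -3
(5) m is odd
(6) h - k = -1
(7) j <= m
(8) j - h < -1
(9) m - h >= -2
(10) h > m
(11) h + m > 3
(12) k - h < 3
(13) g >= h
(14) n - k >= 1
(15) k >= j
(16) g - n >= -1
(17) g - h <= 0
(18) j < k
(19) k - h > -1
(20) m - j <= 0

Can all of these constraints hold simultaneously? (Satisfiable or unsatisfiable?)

Constraints 4, 9, 14, 16, 17, and 20 give j − m ≥ 0, m − h ≥ -2, h − g ≥ 0, g − n ≥ -1, n − k ≥ 1, k − j ≥ 3.
Adding all 6 inequalities: the left sides telescope to 0, and the right sides sum to 0 + (-2) + 0 + (-1) + 1 + 3 = 1. So 0 ≥ 1, which is false.

Unsatisfiable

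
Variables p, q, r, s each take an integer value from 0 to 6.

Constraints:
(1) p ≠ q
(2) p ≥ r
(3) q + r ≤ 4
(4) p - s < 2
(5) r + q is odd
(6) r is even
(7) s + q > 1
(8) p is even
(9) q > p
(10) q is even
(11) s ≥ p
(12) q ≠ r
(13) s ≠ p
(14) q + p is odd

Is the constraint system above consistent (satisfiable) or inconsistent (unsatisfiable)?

Unsatisfiable

Constraint 10 makes q even and constraint 8 makes p even, so q + p must be even. Constraint 14 says q + p is odd — contradiction.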